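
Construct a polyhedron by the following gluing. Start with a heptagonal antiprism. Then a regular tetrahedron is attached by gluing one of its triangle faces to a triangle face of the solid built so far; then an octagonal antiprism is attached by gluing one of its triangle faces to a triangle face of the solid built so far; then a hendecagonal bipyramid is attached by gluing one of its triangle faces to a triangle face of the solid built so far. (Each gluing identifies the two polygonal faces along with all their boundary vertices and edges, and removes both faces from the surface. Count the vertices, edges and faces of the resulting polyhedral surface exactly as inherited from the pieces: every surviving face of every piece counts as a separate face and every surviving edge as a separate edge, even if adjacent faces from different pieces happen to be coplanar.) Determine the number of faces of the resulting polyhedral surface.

A heptagonal antiprism: V=14, E=28, F=16.
Attach a regular tetrahedron (V=4, E=6, F=4) along a 3-gon: merge 3 vertices and 3 edges, delete both glued faces → V=15, E=31, F=18.
Attach an octagonal antiprism (V=16, E=32, F=18) along a 3-gon: merge 3 vertices and 3 edges, delete both glued faces → V=28, E=60, F=34.
Attach a hendecagonal bipyramid (V=13, E=33, F=22) along a 3-gon: merge 3 vertices and 3 edges, delete both glued faces → V=38, E=90, F=54.
Check: V − E + F = 38 − 90 + 54 = 2.

54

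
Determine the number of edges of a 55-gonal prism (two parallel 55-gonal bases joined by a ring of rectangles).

A prism on an n-gon has two n-gon bases and n rectangular sides: V = 2·55 = 110, E = 3·55 = 165, F = 55 + 2 = 57.
Check: V − E + F = 110 − 165 + 57 = 2.

165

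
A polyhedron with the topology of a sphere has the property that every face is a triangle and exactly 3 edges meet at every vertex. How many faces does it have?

Each face has 3 edges and each edge borders two faces, so 2E = 3F.
Each vertex has degree 3, so 3V = 2E and hence V = 3F/3.
Euler: V − E + F = 2 ⇒ (3F/3) − (3F/2) + F = 2.
Multiply by 6: (6 − 9 + 6)F = 12, i.e. 3F = 12.
So F = 4, E = 3·4/2 = 6, V = 3·4/3 = 4.

4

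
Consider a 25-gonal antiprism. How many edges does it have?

An antiprism on an n-gon has two n-gon caps and 2n triangles: V = 2·25 = 50, E = 4·25 = 100, F = 2·25 + 2 = 52.

100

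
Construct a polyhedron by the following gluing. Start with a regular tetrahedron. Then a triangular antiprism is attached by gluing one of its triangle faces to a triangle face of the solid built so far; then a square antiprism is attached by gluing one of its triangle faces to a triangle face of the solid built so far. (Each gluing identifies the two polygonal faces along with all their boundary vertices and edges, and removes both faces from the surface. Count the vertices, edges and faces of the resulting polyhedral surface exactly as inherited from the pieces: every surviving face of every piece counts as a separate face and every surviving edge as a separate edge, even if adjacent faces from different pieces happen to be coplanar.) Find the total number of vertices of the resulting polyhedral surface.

12

A regular tetrahedron: V=4, E=6, F=4.
Attach a triangular antiprism (V=6, E=12, F=8) along a 3-gon: merge 3 vertices and 3 edges, delete both glued faces → V=7, E=15, F=10.
Attach a square antiprism (V=8, E=16, F=10) along a 3-gon: merge 3 vertices and 3 edges, delete both glued faces → V=12, E=28, F=18.
Check: V − E + F = 12 − 28 + 18 = 2.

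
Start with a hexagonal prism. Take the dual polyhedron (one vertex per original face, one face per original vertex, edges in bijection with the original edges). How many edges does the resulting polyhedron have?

18

The base solid has V = 12, E = 18, F = 8.
The dual swaps V and F and preserves E: V′ = F = 8, E′ = E = 18, F′ = V = 12.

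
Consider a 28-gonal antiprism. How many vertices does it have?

An antiprism on an n-gon has two n-gon caps and 2n triangles: V = 2·28 = 56, E = 4·28 = 112, F = 2·28 + 2 = 58.

56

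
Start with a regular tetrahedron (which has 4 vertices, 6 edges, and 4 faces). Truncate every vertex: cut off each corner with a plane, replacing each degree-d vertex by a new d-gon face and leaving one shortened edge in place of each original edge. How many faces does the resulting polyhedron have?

8

Truncation replaces each original edge-end by a new vertex, so V′ = 2E = 12.
Each original edge survives, and each old vertex of degree d contributes d new edges; summing degrees gives Σd = 2E, so E′ = E + 2E = 3E = 18.
Each original face survives and each original vertex becomes one new face: F′ = F + V = 8.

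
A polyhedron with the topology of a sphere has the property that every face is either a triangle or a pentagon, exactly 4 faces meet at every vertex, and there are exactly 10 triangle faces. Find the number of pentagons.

Let x be the number of pentagons; then F = 10 + x.
Edge–face incidences: 2E = 3·10 + 5·x = 30 + 5x.
Every vertex has degree 4, so 4V = 2E.
Euler: V − E + F = 2 ⇒ (2E)/4 − E + (10 + x) = 2.
Multiply by 8: 2·(2E) − 4·(2E) + 8·(10 + x) = 16, i.e. 80 + 8x − 2·(30 + 5x) = 16.
Collecting terms: −2x + 20 = 16, so −2x = −4, so x = 2.
Then 2E = 30 + 5·2 = 40, so E = 20, V = 2E/4 = 10, F = 10 + 2 = 12.

2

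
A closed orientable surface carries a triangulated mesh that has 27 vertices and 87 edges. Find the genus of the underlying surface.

2

Every face is a triangle and each edge borders two faces, so 3F = 2·87, giving F = 58.
χ = V − E + F = 27 − 87 + 58 = -2.
For a closed orientable surface χ = 2 − 2g, so g = (2 − (-2))/2 = 2.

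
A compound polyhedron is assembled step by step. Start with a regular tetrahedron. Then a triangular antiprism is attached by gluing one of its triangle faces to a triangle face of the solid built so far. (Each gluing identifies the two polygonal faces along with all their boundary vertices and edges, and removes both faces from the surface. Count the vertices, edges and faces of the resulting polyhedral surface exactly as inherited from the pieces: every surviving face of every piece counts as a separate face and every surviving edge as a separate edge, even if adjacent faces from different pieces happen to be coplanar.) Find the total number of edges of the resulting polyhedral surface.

15

A regular tetrahedron: V=4, E=6, F=4.
Attach a triangular antiprism (V=6, E=12, F=8) along a 3-gon: merge 3 vertices and 3 edges, delete both glued faces → V=7, E=15, F=10.
Check: V − E + F = 7 − 15 + 10 = 2.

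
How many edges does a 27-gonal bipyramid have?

A bipyramid over an n-gon has 2n triangular faces and n + 2 vertices: V = 27 + 2 = 29, E = 3·27 = 81, F = 2·27 = 54.
Check: V − E + F = 29 − 81 + 54 = 2.

81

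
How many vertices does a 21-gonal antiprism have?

42

An antiprism on an n-gon has two n-gon caps and 2n triangles: V = 2·21 = 42, E = 4·21 = 84, F = 2·21 + 2 = 44.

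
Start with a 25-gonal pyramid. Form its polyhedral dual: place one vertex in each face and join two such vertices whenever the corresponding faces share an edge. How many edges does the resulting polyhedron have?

The base solid has V = 26, E = 50, F = 26.
The dual swaps V and F and preserves E: V′ = F = 26, E′ = E = 50, F′ = V = 26.

50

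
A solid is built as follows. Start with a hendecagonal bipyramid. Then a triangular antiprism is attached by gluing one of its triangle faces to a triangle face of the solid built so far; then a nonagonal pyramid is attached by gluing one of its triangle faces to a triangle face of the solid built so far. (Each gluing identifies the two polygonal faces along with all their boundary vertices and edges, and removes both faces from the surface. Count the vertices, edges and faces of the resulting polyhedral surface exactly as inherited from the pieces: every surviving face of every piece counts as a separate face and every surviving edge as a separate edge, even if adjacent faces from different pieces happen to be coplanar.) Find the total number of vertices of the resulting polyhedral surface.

A hendecagonal bipyramid: V=13, E=33, F=22.
Attach a triangular antiprism (V=6, E=12, F=8) along a 3-gon: merge 3 vertices and 3 edges, delete both glued faces → V=16, E=42, F=28.
Attach a nonagonal pyramid (V=10, E=18, F=10) along a 3-gon: merge 3 vertices and 3 edges, delete both glued faces → V=23, E=57, F=36.
Check: V − E + F = 23 − 57 + 36 = 2.

23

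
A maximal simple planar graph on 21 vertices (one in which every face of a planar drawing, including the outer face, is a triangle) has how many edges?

In a plane triangulation 3F = 2E and V − E + F = 2, so E = 3V − 6 = 3·21 − 6 = 57.

57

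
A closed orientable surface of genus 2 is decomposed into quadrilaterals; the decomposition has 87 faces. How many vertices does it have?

χ = 2 − 2·2 = -2, and every face is a square so 4F = 2E.
E = 4·87/2 = 174. Then V = -2 + E − F = -2 + 174 − 87 = 85.

85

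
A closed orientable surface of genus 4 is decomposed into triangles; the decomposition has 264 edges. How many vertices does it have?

χ = 2 − 2·4 = -6, and every face is a triangle so 3F = 2E.
F = 2E/3 = 176. Then V = -6 + E − F = -6 + 264 − 176 = 82.

82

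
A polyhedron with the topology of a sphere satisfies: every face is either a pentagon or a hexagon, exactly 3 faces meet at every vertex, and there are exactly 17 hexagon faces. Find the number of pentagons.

Let x be the number of pentagons; then F = 17 + x.
Edge–face incidences: 2E = 6·17 + 5·x = 102 + 5x.
Every vertex has degree 3, so 3V = 2E.
Euler: V − E + F = 2 ⇒ (2E)/3 − E + (17 + x) = 2.
Multiply by 6: 2·(2E) − 3·(2E) + 6·(17 + x) = 12, i.e. 102 + 6x − (102 + 5x) = 12.
Collecting terms: x = 12.
Then 2E = 102 + 5·12 = 162, so E = 81, V = 2E/3 = 54, F = 17 + 12 = 29.

12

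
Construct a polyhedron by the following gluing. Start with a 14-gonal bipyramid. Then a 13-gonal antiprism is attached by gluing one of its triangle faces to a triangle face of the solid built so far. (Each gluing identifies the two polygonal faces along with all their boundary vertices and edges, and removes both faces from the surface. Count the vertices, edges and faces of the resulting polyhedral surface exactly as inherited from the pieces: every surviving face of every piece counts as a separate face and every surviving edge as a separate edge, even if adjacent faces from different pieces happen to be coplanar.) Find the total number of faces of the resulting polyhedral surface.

54

A 14-gonal bipyramid: V=16, E=42, F=28.
Attach a 13-gonal antiprism (V=26, E=52, F=28) along a 3-gon: merge 3 vertices and 3 edges, delete both glued faces → V=39, E=91, F=54.
Check: V − E + F = 39 − 91 + 54 = 2.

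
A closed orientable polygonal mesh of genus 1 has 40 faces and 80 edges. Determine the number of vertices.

For a closed orientable surface of genus 1, χ = 2 − 2·1 = 0.
V = 0 + E − F = 0 + 80 − 40 = 40.

40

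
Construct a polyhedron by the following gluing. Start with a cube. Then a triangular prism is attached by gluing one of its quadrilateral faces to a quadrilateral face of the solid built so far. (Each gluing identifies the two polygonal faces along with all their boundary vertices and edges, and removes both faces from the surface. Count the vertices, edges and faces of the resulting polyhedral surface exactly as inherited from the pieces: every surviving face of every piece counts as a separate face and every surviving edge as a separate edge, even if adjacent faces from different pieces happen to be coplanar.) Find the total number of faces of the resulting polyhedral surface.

9

A cube: V=8, E=12, F=6.
Attach a triangular prism (V=6, E=9, F=5) along a 4-gon: merge 4 vertices and 4 edges, delete both glued faces → V=10, E=17, F=9.
Check: V − E + F = 10 − 17 + 9 = 2.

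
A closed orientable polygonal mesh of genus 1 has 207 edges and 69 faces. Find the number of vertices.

138

For a closed orientable surface of genus 1, χ = 2 − 2·1 = 0.
V = 0 + E − F = 0 + 207 − 69 = 138.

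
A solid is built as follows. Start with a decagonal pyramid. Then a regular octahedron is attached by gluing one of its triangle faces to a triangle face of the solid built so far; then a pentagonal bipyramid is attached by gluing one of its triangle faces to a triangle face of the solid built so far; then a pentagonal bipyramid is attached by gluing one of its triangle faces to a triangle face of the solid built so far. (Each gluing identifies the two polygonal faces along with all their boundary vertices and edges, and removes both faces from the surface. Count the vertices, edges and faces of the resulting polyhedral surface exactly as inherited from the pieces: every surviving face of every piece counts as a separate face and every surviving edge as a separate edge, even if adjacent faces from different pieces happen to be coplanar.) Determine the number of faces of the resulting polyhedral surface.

A decagonal pyramid: V=11, E=20, F=11.
Attach a regular octahedron (V=6, E=12, F=8) along a 3-gon: merge 3 vertices and 3 edges, delete both glued faces → V=14, E=29, F=17.
Attach a pentagonal bipyramid (V=7, E=15, F=10) along a 3-gon: merge 3 vertices and 3 edges, delete both glued faces → V=18, E=41, F=25.
Attach a pentagonal bipyramid (V=7, E=15, F=10) along a 3-gon: merge 3 vertices and 3 edges, delete both glued faces → V=22, E=53, F=33.
Check: V − E + F = 22 − 53 + 33 = 2.

33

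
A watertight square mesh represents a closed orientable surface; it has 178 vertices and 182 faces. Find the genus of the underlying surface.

3

Every face is a square, so 2E = 4·182 = 728, giving E = 364.
χ = V − E + F = 178 − 364 + 182 = -4.
For a closed orientable surface χ = 2 − 2g, so g = (2 − (-4))/2 = 3.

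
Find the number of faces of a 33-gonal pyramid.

A pyramid on an n-gon base has one n-gon and n triangles: V = 33 + 1 = 34, E = 2·33 = 66, F = 33 + 1 = 34.

34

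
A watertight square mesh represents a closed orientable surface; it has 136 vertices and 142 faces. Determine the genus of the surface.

Every face is a square, so 2E = 4·142 = 568, giving E = 284.
χ = V − E + F = 136 − 284 + 142 = -6.
For a closed orientable surface χ = 2 − 2g, so g = (2 − (-6))/2 = 4.

4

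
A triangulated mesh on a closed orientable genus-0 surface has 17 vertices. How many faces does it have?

χ = 2 − 2·0 = 2, and every face is a triangle so 3F = 2E.
V − E + F = 2 with E = 3F/2 gives 17 − (3/2 − 1)·F = 2, so F = 30 and E = 45.

30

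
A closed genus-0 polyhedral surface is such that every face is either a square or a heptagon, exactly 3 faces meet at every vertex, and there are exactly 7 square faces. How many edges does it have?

Let x be the number of heptagons; then F = 7 + x.
Edge–face incidences: 2E = 4·7 + 7·x = 28 + 7x.
Every vertex has degree 3, so 3V = 2E.
Euler: V − E + F = 2 ⇒ (2E)/3 − E + (7 + x) = 2.
Multiply by 6: 2·(2E) − 3·(2E) + 6·(7 + x) = 12, i.e. 42 + 6x − (28 + 7x) = 12.
Collecting terms: −x + 14 = 12, so −x = −2, so x = 2.
Then 2E = 28 + 7·2 = 42, so E = 21, V = 2E/3 = 14, F = 7 + 2 = 9.

21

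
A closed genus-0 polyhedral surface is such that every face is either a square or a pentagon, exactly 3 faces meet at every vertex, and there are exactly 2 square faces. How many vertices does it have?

Let x be the number of pentagons; then F = 2 + x.
Edge–face incidences: 2E = 4·2 + 5·x = 8 + 5x.
Every vertex has degree 3, so 3V = 2E.
Euler: V − E + F = 2 ⇒ (2E)/3 − E + (2 + x) = 2.
Multiply by 6: 2·(2E) − 3·(2E) + 6·(2 + x) = 12, i.e. 12 + 6x − (8 + 5x) = 12.
Collecting terms: x + 4 = 12, so x = 8.
Then 2E = 8 + 5·8 = 48, so E = 24, V = 2E/3 = 16, F = 2 + 8 = 10.

16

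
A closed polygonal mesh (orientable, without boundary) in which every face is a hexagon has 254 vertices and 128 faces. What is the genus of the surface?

2

Every face is a hexagon, so 2E = 6·128 = 768, giving E = 384.
χ = V − E + F = 254 − 384 + 128 = -2.
For a closed orientable surface χ = 2 − 2g, so g = (2 − (-2))/2 = 2.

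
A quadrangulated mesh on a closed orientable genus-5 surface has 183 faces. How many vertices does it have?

χ = 2 − 2·5 = -8, and every face is a square so 4F = 2E.
E = 4·183/2 = 366. Then V = -8 + E − F = -8 + 366 − 183 = 175.

175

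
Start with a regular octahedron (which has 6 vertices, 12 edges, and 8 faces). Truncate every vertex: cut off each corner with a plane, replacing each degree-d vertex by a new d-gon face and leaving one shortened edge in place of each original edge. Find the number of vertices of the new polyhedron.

Truncation replaces each original edge-end by a new vertex, so V′ = 2E = 24.
Each original edge survives, and each old vertex of degree d contributes d new edges; summing degrees gives Σd = 2E, so E′ = E + 2E = 3E = 36.
Each original face survives and each original vertex becomes one new face: F′ = F + V = 14.

24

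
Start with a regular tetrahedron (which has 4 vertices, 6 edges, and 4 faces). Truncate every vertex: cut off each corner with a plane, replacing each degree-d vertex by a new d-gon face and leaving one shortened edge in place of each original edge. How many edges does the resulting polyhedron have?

18

Truncation replaces each original edge-end by a new vertex, so V′ = 2E = 12.
Each original edge survives, and each old vertex of degree d contributes d new edges; summing degrees gives Σd = 2E, so E′ = E + 2E = 3E = 18.
Each original face survives and each original vertex becomes one new face: F′ = F + V = 8.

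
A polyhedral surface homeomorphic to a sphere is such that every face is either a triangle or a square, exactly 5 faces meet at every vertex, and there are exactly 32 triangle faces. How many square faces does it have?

6

Let x be the number of squares; then F = 32 + x.
Edge–face incidences: 2E = 3·32 + 4·x = 96 + 4x.
Every vertex has degree 5, so 5V = 2E.
Euler: V − E + F = 2 ⇒ (2E)/5 − E + (32 + x) = 2.
Multiply by 10: 2·(2E) − 5·(2E) + 10·(32 + x) = 20, i.e. 320 + 10x − 3·(96 + 4x) = 20.
Collecting terms: −2x + 32 = 20, so −2x = −12, so x = 6.
Then 2E = 96 + 4·6 = 120, so E = 60, V = 2E/5 = 24, F = 32 + 6 = 38.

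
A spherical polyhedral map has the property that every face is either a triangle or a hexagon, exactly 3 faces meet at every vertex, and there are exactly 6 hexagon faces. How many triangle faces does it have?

Let x be the number of triangles; then F = 6 + x.
Edge–face incidences: 2E = 6·6 + 3·x = 36 + 3x.
Every vertex has degree 3, so 3V = 2E.
Euler: V − E + F = 2 ⇒ (2E)/3 − E + (6 + x) = 2.
Multiply by 6: 2·(2E) − 3·(2E) + 6·(6 + x) = 12, i.e. 36 + 6x − (36 + 3x) = 12.
Collecting terms: 3x = 12, so x = 4.
Then 2E = 36 + 3·4 = 48, so E = 24, V = 2E/3 = 16, F = 6 + 4 = 10.

4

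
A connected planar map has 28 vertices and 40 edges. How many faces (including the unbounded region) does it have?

Euler's formula for a connected plane graph: V − E + F = 2, so F = 2 − 28 + 40 = 14.

14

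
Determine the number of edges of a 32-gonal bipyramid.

A bipyramid over an n-gon has 2n triangular faces and n + 2 vertices: V = 32 + 2 = 34, E = 3·32 = 96, F = 2·32 = 64.

96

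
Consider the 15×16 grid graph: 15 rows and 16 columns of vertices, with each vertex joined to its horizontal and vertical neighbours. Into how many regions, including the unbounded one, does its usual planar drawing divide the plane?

The grid has V = 15·16 = 240 vertices and E = 15·15 + 16·14 = 449 edges.
F = 2 − V + E = 2 − 240 + 449 = 211.

211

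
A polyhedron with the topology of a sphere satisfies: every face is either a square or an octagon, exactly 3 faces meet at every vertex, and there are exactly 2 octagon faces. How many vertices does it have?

Let x be the number of squares; then F = 2 + x.
Edge–face incidences: 2E = 8·2 + 4·x = 16 + 4x.
Every vertex has degree 3, so 3V = 2E.
Euler: V − E + F = 2 ⇒ (2E)/3 − E + (2 + x) = 2.
Multiply by 6: 2·(2E) − 3·(2E) + 6·(2 + x) = 12, i.e. 12 + 6x − (16 + 4x) = 12.
Collecting terms: 2x − 4 = 12, so 2x = 16, so x = 8.
Then 2E = 16 + 4·8 = 48, so E = 24, V = 2E/3 = 16, F = 2 + 8 = 10.

16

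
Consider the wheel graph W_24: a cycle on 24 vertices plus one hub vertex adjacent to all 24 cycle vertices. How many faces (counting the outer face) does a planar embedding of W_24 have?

25

W_24 has V = 24 + 1 = 25 vertices and E = 2·24 = 48 edges.
By Euler's formula F = 2 − V + E = 2 − 25 + 48 = 25.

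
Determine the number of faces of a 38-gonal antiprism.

An antiprism on an n-gon has two n-gon caps and 2n triangles: V = 2·38 = 76, E = 4·38 = 152, F = 2·38 + 2 = 78.
Check: V − E + F = 76 − 152 + 78 = 2.

78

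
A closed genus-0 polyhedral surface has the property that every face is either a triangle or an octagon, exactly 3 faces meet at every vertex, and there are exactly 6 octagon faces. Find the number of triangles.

Let x be the number of triangles; then F = 6 + x.
Edge–face incidences: 2E = 8·6 + 3·x = 48 + 3x.
Every vertex has degree 3, so 3V = 2E.
Euler: V − E + F = 2 ⇒ (2E)/3 − E + (6 + x) = 2.
Multiply by 6: 2·(2E) − 3·(2E) + 6·(6 + x) = 12, i.e. 36 + 6x − (48 + 3x) = 12.
Collecting terms: 3x − 12 = 12, so 3x = 24, so x = 8.
Then 2E = 48 + 3·8 = 72, so E = 36, V = 2E/3 = 24, F = 6 + 8 = 14.

8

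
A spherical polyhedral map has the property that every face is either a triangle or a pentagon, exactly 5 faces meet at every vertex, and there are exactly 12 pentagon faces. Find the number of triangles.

Let x be the number of triangles; then F = 12 + x.
Edge–face incidences: 2E = 5·12 + 3·x = 60 + 3x.
Every vertex has degree 5, so 5V = 2E.
Euler: V − E + F = 2 ⇒ (2E)/5 − E + (12 + x) = 2.
Multiply by 10: 2·(2E) − 5·(2E) + 10·(12 + x) = 20, i.e. 120 + 10x − 3·(60 + 3x) = 20.
Collecting terms: x − 60 = 20, so x = 80.
Then 2E = 60 + 3·80 = 300, so E = 150, V = 2E/5 = 60, F = 12 + 80 = 92.

80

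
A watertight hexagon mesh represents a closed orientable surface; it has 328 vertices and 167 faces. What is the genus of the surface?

4

Every face is a hexagon, so 2E = 6·167 = 1002, giving E = 501.
χ = V − E + F = 328 − 501 + 167 = -6.
For a closed orientable surface χ = 2 − 2g, so g = (2 − (-6))/2 = 4.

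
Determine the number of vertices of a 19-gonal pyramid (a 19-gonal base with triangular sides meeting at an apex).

A pyramid on an n-gon base has one n-gon and n triangles: V = 19 + 1 = 20, E = 2·19 = 38, F = 19 + 1 = 20.
Check: V − E + F = 20 − 38 + 20 = 2.

20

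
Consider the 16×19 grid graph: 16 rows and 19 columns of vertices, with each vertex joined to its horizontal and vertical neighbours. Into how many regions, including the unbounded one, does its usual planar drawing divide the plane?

The grid has V = 16·19 = 304 vertices and E = 16·18 + 19·15 = 573 edges.
F = 2 − V + E = 2 − 304 + 573 = 271.

271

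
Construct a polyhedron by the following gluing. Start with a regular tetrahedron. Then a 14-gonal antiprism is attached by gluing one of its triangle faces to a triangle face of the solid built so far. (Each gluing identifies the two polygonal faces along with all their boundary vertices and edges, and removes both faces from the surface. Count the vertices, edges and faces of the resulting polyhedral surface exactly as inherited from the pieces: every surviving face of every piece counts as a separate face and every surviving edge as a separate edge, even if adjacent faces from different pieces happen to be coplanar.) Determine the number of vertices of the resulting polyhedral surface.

29

A regular tetrahedron: V=4, E=6, F=4.
Attach a 14-gonal antiprism (V=28, E=56, F=30) along a 3-gon: merge 3 vertices and 3 edges, delete both glued faces → V=29, E=59, F=32.
Check: V − E + F = 29 − 59 + 32 = 2.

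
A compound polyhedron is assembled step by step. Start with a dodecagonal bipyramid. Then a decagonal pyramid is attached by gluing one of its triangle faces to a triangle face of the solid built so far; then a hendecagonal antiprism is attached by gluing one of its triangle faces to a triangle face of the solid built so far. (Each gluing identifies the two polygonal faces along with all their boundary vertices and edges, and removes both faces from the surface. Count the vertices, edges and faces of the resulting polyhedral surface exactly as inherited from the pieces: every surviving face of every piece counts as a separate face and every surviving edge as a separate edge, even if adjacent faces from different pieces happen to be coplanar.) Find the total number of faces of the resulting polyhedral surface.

A dodecagonal bipyramid: V=14, E=36, F=24.
Attach a decagonal pyramid (V=11, E=20, F=11) along a 3-gon: merge 3 vertices and 3 edges, delete both glued faces → V=22, E=53, F=33.
Attach a hendecagonal antiprism (V=22, E=44, F=24) along a 3-gon: merge 3 vertices and 3 edges, delete both glued faces → V=41, E=94, F=55.
Check: V − E + F = 41 − 94 + 55 = 2.

55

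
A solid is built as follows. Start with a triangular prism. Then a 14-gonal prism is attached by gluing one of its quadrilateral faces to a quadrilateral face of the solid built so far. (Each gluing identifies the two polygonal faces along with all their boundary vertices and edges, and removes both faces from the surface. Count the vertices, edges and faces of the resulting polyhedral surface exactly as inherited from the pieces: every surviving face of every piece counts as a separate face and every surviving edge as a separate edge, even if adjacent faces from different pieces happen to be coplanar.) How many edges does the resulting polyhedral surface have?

A triangular prism: V=6, E=9, F=5.
Attach a 14-gonal prism (V=28, E=42, F=16) along a 4-gon: merge 4 vertices and 4 edges, delete both glued faces → V=30, E=47, F=19.
Check: V − E + F = 30 − 47 + 19 = 2.

47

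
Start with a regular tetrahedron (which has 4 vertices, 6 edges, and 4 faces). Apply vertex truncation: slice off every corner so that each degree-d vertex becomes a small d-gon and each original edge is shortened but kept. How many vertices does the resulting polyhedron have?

12

Truncation replaces each original edge-end by a new vertex, so V′ = 2E = 12.
Each original edge survives, and each old vertex of degree d contributes d new edges; summing degrees gives Σd = 2E, so E′ = E + 2E = 3E = 18.
Each original face survives and each original vertex becomes one new face: F′ = F + V = 8.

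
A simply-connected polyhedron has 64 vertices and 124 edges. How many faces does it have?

Here V − E + F = 2.
F = 2 − V + E = 2 − 64 + 124 = 62.

62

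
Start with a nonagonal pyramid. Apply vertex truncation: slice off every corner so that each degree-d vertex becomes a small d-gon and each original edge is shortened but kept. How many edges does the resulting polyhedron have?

54

The base solid has V = 10, E = 18, F = 10.
Truncation replaces each original edge-end by a new vertex, so V′ = 2E = 36.
Each original edge survives, and each old vertex of degree d contributes d new edges; summing degrees gives Σd = 2E, so E′ = E + 2E = 3E = 54.
Each original face survives and each original vertex becomes one new face: F′ = F + V = 20.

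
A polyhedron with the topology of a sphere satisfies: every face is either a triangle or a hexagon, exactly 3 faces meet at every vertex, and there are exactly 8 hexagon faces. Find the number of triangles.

Let x be the number of triangles; then F = 8 + x.
Edge–face incidences: 2E = 6·8 + 3·x = 48 + 3x.
Every vertex has degree 3, so 3V = 2E.
Euler: V − E + F = 2 ⇒ (2E)/3 − E + (8 + x) = 2.
Multiply by 6: 2·(2E) − 3·(2E) + 6·(8 + x) = 12, i.e. 48 + 6x − (48 + 3x) = 12.
Collecting terms: 3x = 12, so x = 4.
Then 2E = 48 + 3·4 = 60, so E = 30, V = 2E/3 = 20, F = 8 + 4 = 12.

4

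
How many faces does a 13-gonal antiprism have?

28

An antiprism on an n-gon has two n-gon caps and 2n triangles: V = 2·13 = 26, E = 4·13 = 52, F = 2·13 + 2 = 28.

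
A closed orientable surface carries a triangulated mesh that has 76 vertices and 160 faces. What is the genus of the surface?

3

Every face is a triangle, so 2E = 3·160 = 480, giving E = 240.
χ = V − E + F = 76 − 240 + 160 = -4.
For a closed orientable surface χ = 2 − 2g, so g = (2 − (-4))/2 = 3.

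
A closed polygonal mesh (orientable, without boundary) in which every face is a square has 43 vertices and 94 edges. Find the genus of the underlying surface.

Every face is a square and each edge borders two faces, so 4F = 2·94, giving F = 47.
χ = V − E + F = 43 − 94 + 47 = -4.
For a closed orientable surface χ = 2 − 2g, so g = (2 − (-4))/2 = 3.

3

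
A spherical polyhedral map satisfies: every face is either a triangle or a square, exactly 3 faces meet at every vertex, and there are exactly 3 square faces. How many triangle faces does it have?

Let x be the number of triangles; then F = 3 + x.
Edge–face incidences: 2E = 4·3 + 3·x = 12 + 3x.
Every vertex has degree 3, so 3V = 2E.
Euler: V − E + F = 2 ⇒ (2E)/3 − E + (3 + x) = 2.
Multiply by 6: 2·(2E) − 3·(2E) + 6·(3 + x) = 12, i.e. 18 + 6x − (12 + 3x) = 12.
Collecting terms: 3x + 6 = 12, so 3x = 6, so x = 2.
Then 2E = 12 + 3·2 = 18, so E = 9, V = 2E/3 = 6, F = 3 + 2 = 5.

2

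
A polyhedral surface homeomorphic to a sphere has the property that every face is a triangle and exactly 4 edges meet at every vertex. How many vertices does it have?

Each face has 3 edges and each edge borders two faces, so 2E = 3F.
Each vertex has degree 4, so 4V = 2E and hence V = 3F/4.
Euler: V − E + F = 2 ⇒ (3F/4) − (3F/2) + F = 2.
Multiply by 8: (6 − 12 + 8)F = 16, i.e. 2F = 16.
So F = 8, E = 3·8/2 = 12, V = 3·8/4 = 6.

6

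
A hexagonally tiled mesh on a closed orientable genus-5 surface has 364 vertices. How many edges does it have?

χ = 2 − 2·5 = -8, and every face is a hexagon so 6F = 2E.
V − E + F = -8 with E = 6F/2 gives 364 − (6/2 − 1)·F = -8, so F = 186 and E = 558.

558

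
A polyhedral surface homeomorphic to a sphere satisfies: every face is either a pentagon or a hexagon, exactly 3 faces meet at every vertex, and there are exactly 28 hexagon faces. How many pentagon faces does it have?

Let x be the number of pentagons; then F = 28 + x.
Edge–face incidences: 2E = 6·28 + 5·x = 168 + 5x.
Every vertex has degree 3, so 3V = 2E.
Euler: V − E + F = 2 ⇒ (2E)/3 − E + (28 + x) = 2.
Multiply by 6: 2·(2E) − 3·(2E) + 6·(28 + x) = 12, i.e. 168 + 6x − (168 + 5x) = 12.
Collecting terms: x = 12.
Then 2E = 168 + 5·12 = 228, so E = 114, V = 2E/3 = 76, F = 28 + 12 = 40.

12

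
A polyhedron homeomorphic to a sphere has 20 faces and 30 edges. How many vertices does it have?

Here V − E + F = 2.
V = 2 + E − F = 2 + 30 − 20 = 12.

12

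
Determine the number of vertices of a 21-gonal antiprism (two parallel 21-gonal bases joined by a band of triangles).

An antiprism on an n-gon has two n-gon caps and 2n triangles: V = 2·21 = 42, E = 4·21 = 84, F = 2·21 + 2 = 44.
Check: V − E + F = 42 − 84 + 44 = 2.

42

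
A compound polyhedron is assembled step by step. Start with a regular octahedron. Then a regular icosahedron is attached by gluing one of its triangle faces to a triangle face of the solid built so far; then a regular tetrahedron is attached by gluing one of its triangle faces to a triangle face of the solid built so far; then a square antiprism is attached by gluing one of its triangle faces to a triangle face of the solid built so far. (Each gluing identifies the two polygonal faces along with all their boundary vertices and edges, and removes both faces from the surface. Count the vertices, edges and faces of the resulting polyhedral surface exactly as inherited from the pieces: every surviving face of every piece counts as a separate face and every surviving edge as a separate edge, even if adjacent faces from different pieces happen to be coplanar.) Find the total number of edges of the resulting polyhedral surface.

55

A regular octahedron: V=6, E=12, F=8.
Attach a regular icosahedron (V=12, E=30, F=20) along a 3-gon: merge 3 vertices and 3 edges, delete both glued faces → V=15, E=39, F=26.
Attach a regular tetrahedron (V=4, E=6, F=4) along a 3-gon: merge 3 vertices and 3 edges, delete both glued faces → V=16, E=42, F=28.
Attach a square antiprism (V=8, E=16, F=10) along a 3-gon: merge 3 vertices and 3 edges, delete both glued faces → V=21, E=55, F=36.
Check: V − E + F = 21 − 55 + 36 = 2.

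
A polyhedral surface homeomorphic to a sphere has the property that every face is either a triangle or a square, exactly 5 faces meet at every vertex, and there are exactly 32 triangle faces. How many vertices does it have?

Let x be the number of squares; then F = 32 + x.
Edge–face incidences: 2E = 3·32 + 4·x = 96 + 4x.
Every vertex has degree 5, so 5V = 2E.
Euler: V − E + F = 2 ⇒ (2E)/5 − E + (32 + x) = 2.
Multiply by 10: 2·(2E) − 5·(2E) + 10·(32 + x) = 20, i.e. 320 + 10x − 3·(96 + 4x) = 20.
Collecting terms: −2x + 32 = 20, so −2x = −12, so x = 6.
Then 2E = 96 + 4·6 = 120, so E = 60, V = 2E/5 = 24, F = 32 + 6 = 38.

24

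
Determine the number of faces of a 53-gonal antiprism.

An antiprism on an n-gon has two n-gon caps and 2n triangles: V = 2·53 = 106, E = 4·53 = 212, F = 2·53 + 2 = 108.

108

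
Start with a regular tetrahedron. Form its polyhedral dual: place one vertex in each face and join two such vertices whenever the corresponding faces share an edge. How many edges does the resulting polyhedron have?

6

The base solid has V = 4, E = 6, F = 4.
The dual swaps V and F and preserves E: V′ = F = 4, E′ = E = 6, F′ = V = 4.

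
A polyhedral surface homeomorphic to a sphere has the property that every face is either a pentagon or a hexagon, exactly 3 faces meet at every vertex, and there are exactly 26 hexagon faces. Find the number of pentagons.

12

Let x be the number of pentagons; then F = 26 + x.
Edge–face incidences: 2E = 6·26 + 5·x = 156 + 5x.
Every vertex has degree 3, so 3V = 2E.
Euler: V − E + F = 2 ⇒ (2E)/3 − E + (26 + x) = 2.
Multiply by 6: 2·(2E) − 3·(2E) + 6·(26 + x) = 12, i.e. 156 + 6x − (156 + 5x) = 12.
Collecting terms: x = 12.
Then 2E = 156 + 5·12 = 216, so E = 108, V = 2E/3 = 72, F = 26 + 12 = 38.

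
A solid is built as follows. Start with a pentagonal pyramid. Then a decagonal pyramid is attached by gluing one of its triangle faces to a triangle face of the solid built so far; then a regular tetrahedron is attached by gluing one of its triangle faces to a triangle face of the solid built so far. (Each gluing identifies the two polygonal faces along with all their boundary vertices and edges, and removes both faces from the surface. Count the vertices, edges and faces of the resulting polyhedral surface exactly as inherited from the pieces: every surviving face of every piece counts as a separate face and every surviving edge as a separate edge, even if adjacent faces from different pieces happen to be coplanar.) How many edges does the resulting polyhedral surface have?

30

A pentagonal pyramid: V=6, E=10, F=6.
Attach a decagonal pyramid (V=11, E=20, F=11) along a 3-gon: merge 3 vertices and 3 edges, delete both glued faces → V=14, E=27, F=15.
Attach a regular tetrahedron (V=4, E=6, F=4) along a 3-gon: merge 3 vertices and 3 edges, delete both glued faces → V=15, E=30, F=17.
Check: V − E + F = 15 − 30 + 17 = 2.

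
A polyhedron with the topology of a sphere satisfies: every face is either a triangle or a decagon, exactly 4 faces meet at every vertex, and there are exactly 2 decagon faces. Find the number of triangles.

Let x be the number of triangles; then F = 2 + x.
Edge–face incidences: 2E = 10·2 + 3·x = 20 + 3x.
Every vertex has degree 4, so 4V = 2E.
Euler: V − E + F = 2 ⇒ (2E)/4 − E + (2 + x) = 2.
Multiply by 8: 2·(2E) − 4·(2E) + 8·(2 + x) = 16, i.e. 16 + 8x − 2·(20 + 3x) = 16.
Collecting terms: 2x − 24 = 16, so 2x = 40, so x = 20.
Then 2E = 20 + 3·20 = 80, so E = 40, V = 2E/4 = 20, F = 2 + 20 = 22.

20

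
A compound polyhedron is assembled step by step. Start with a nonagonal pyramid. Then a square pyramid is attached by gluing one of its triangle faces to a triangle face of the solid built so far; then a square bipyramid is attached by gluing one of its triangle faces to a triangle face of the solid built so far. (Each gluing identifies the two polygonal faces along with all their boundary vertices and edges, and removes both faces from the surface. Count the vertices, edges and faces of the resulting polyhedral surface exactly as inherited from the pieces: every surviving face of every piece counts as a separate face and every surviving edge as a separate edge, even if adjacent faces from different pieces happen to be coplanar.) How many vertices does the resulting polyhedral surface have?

15

A nonagonal pyramid: V=10, E=18, F=10.
Attach a square pyramid (V=5, E=8, F=5) along a 3-gon: merge 3 vertices and 3 edges, delete both glued faces → V=12, E=23, F=13.
Attach a square bipyramid (V=6, E=12, F=8) along a 3-gon: merge 3 vertices and 3 edges, delete both glued faces → V=15, E=32, F=19.
Check: V − E + F = 15 − 32 + 19 = 2.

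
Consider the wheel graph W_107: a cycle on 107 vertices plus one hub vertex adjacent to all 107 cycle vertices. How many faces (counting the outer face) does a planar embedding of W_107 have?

W_107 has V = 107 + 1 = 108 vertices and E = 2·107 = 214 edges.
By Euler's formula F = 2 − V + E = 2 − 108 + 214 = 108.

108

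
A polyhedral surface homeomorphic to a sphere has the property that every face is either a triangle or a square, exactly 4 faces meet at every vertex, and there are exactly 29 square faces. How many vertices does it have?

Let x be the number of triangles; then F = 29 + x.
Edge–face incidences: 2E = 4·29 + 3·x = 116 + 3x.
Every vertex has degree 4, so 4V = 2E.
Euler: V − E + F = 2 ⇒ (2E)/4 − E + (29 + x) = 2.
Multiply by 8: 2·(2E) − 4·(2E) + 8·(29 + x) = 16, i.e. 232 + 8x − 2·(116 + 3x) = 16.
Collecting terms: 2x = 16, so x = 8.
Then 2E = 116 + 3·8 = 140, so E = 70, V = 2E/4 = 35, F = 29 + 8 = 37.

35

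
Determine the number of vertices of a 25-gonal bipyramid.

27

A bipyramid over an n-gon has 2n triangular faces and n + 2 vertices: V = 25 + 2 = 27, E = 3·25 = 75, F = 2·25 = 50.
Check: V − E + F = 27 − 75 + 50 = 2.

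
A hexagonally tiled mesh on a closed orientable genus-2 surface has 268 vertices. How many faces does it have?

135

χ = 2 − 2·2 = -2, and every face is a hexagon so 6F = 2E.
V − E + F = -2 with E = 6F/2 gives 268 − (6/2 − 1)·F = -2, so F = 135 and E = 405.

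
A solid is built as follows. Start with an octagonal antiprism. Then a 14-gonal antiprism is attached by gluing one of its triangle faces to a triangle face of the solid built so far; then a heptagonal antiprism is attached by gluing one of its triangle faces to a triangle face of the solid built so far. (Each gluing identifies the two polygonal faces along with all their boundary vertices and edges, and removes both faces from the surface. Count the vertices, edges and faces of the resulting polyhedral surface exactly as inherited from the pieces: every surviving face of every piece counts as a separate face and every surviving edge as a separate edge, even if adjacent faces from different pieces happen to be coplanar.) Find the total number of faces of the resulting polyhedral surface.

An octagonal antiprism: V=16, E=32, F=18.
Attach a 14-gonal antiprism (V=28, E=56, F=30) along a 3-gon: merge 3 vertices and 3 edges, delete both glued faces → V=41, E=85, F=46.
Attach a heptagonal antiprism (V=14, E=28, F=16) along a 3-gon: merge 3 vertices and 3 edges, delete both glued faces → V=52, E=110, F=60.
Check: V − E + F = 52 − 110 + 60 = 2.

60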